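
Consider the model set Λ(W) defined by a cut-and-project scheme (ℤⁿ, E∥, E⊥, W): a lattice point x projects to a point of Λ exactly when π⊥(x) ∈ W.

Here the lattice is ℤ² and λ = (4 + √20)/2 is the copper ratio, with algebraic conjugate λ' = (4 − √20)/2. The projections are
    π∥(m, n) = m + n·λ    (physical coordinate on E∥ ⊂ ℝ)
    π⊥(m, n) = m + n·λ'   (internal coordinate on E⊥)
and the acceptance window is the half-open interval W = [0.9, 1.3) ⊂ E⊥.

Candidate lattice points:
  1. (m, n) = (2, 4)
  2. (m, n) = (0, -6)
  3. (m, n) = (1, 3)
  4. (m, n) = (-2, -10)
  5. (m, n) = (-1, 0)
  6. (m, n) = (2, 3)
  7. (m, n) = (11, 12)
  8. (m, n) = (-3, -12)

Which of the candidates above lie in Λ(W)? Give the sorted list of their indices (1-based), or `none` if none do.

1, 6

Numerically λ ≈ 4.23607 and λ' = −1/λ ≈ -0.23607.
candidate 1: (m,n)=(2,4) → π∥ = 2+4·λ ≈ 18.94427, π⊥ = 2+4·λ' ≈ 1.05573 ∈ [0.9, 1.3) ⇒ IN Λ
candidate 2: (m,n)=(0,-6) → π∥ = 0-6·λ ≈ -25.41641, π⊥ = 0-6·λ' ≈ 1.41641 ∉ [0.9, 1.3) ⇒ out
candidate 3: (m,n)=(1,3) → π∥ = 1+3·λ ≈ 13.70820, π⊥ = 1+3·λ' ≈ 0.29180 ∉ [0.9, 1.3) ⇒ out
candidate 4: (m,n)=(-2,-10) → π∥ = -2-10·λ ≈ -44.36068, π⊥ = -2-10·λ' ≈ 0.36068 ∉ [0.9, 1.3) ⇒ out
candidate 5: (m,n)=(-1,0) → π∥ = -1+0·λ ≈ -1.00000, π⊥ = -1+0·λ' ≈ -1.00000 ∉ [0.9, 1.3) ⇒ out
candidate 6: (m,n)=(2,3) → π∥ = 2+3·λ ≈ 14.70820, π⊥ = 2+3·λ' ≈ 1.29180 ∈ [0.9, 1.3) ⇒ IN Λ
candidate 7: (m,n)=(11,12) → π∥ = 11+12·λ ≈ 61.83282, π⊥ = 11+12·λ' ≈ 8.16718 ∉ [0.9, 1.3) ⇒ out
candidate 8: (m,n)=(-3,-12) → π∥ = -3-12·λ ≈ -53.83282, π⊥ = -3-12·λ' ≈ -0.16718 ∉ [0.9, 1.3) ⇒ out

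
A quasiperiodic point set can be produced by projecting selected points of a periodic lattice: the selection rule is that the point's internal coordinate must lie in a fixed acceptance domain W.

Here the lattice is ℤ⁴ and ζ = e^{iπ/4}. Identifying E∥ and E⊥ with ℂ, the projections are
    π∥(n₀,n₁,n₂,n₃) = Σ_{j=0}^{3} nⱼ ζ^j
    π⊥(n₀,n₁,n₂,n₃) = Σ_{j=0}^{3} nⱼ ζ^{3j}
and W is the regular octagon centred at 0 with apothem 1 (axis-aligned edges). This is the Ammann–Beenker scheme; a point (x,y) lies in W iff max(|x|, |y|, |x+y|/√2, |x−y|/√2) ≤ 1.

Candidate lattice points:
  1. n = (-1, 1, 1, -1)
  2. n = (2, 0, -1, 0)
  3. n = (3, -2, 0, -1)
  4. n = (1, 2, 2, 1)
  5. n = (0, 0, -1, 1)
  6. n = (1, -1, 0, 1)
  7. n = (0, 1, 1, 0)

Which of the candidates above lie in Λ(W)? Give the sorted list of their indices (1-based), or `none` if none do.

Internal map: ζ^{3j} for j=0..3 gives (1,0), (−√2/2,√2/2), (0,−1), (√2/2,√2/2).
candidate 1: n = (-1, 1, 1, -1) → π⊥ ≈ (-2.414214, -1.000000); max(|x|,|y|,|x±y|/√2) = 2.414214 > 1 ⇒ ∉ W
candidate 2: n = (2, 0, -1, 0) → π⊥ ≈ (+2.000000, +1.000000); max(|x|,|y|,|x±y|/√2) = 2.121320 > 1 ⇒ ∉ W
candidate 3: n = (3, -2, 0, -1) → π⊥ ≈ (+3.707107, -2.121320); max(|x|,|y|,|x±y|/√2) = 4.121320 > 1 ⇒ ∉ W
candidate 4: n = (1, 2, 2, 1) → π⊥ ≈ (+0.292893, +0.121320); max(|x|,|y|,|x±y|/√2) = 0.292893 ≤ 1 ⇒ ∈ W
candidate 5: n = (0, 0, -1, 1) → π⊥ ≈ (+0.707107, +1.707107); max(|x|,|y|,|x±y|/√2) = 1.707107 > 1 ⇒ ∉ W
candidate 6: n = (1, -1, 0, 1) → π⊥ ≈ (+2.414214, +0.000000); max(|x|,|y|,|x±y|/√2) = 2.414214 > 1 ⇒ ∉ W
candidate 7: n = (0, 1, 1, 0) → π⊥ ≈ (-0.707107, -0.292893); max(|x|,|y|,|x±y|/√2) = 0.707107 ≤ 1 ⇒ ∈ W

4, 7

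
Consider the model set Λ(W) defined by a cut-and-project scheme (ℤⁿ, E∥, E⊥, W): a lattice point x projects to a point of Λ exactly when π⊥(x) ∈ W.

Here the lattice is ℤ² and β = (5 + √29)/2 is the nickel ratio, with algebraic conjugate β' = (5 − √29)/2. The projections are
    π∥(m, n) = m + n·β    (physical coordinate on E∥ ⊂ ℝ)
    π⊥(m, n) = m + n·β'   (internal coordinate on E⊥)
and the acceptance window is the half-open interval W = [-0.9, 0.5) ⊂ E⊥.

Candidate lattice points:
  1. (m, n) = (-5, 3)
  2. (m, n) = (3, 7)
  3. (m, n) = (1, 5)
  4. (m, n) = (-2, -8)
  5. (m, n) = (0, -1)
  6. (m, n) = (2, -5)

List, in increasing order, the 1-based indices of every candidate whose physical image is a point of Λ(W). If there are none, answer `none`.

β' = (5−√29)/2 ≈ -0.19258.
[1] lift (-5,3): star map gives -5.57775; window check -0.9 ≤ -5.57775 < 0.5 is false → out
[2] lift (3,7): star map gives 1.65192; window check -0.9 ≤ 1.65192 < 0.5 is false → out
[3] lift (1,5): star map gives 0.03709; window check -0.9 ≤ 0.03709 < 0.5 is true → IN Λ
[4] lift (-2,-8): star map gives -0.45934; window check -0.9 ≤ -0.45934 < 0.5 is true → IN Λ
[5] lift (0,-1): star map gives 0.19258; window check -0.9 ≤ 0.19258 < 0.5 is true → IN Λ
[6] lift (2,-5): star map gives 2.96291; window check -0.9 ≤ 2.96291 < 0.5 is false → out

3, 4, 5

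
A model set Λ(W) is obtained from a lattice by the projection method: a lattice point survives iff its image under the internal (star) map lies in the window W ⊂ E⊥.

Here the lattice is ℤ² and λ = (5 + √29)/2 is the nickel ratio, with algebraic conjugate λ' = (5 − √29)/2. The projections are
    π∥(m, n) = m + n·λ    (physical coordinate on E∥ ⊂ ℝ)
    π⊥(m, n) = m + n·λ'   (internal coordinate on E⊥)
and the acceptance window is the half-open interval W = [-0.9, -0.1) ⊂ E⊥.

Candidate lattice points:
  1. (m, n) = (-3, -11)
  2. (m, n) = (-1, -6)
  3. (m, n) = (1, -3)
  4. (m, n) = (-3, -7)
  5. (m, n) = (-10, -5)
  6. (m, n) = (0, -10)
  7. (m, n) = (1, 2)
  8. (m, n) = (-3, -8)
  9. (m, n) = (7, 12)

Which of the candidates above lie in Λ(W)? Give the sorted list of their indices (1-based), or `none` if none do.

Numerically λ ≈ 5.1926 and λ' = −1/λ ≈ -0.1926.
[1] lift (-3,-11): star map gives -0.8816; window check -0.9 ≤ -0.8816 < -0.1 is true → IN Λ
[2] lift (-1,-6): star map gives 0.1555; window check -0.9 ≤ 0.1555 < -0.1 is false → out
[3] lift (1,-3): star map gives 1.5777; window check -0.9 ≤ 1.5777 < -0.1 is false → out
[4] lift (-3,-7): star map gives -1.6519; window check -0.9 ≤ -1.6519 < -0.1 is false → out
[5] lift (-10,-5): star map gives -9.0371; window check -0.9 ≤ -9.0371 < -0.1 is false → out
[6] lift (0,-10): star map gives 1.9258; window check -0.9 ≤ 1.9258 < -0.1 is false → out
[7] lift (1,2): star map gives 0.6148; window check -0.9 ≤ 0.6148 < -0.1 is false → out
[8] lift (-3,-8): star map gives -1.4593; window check -0.9 ≤ -1.4593 < -0.1 is false → out
[9] lift (7,12): star map gives 4.6890; window check -0.9 ≤ 4.6890 < -0.1 is false → out

1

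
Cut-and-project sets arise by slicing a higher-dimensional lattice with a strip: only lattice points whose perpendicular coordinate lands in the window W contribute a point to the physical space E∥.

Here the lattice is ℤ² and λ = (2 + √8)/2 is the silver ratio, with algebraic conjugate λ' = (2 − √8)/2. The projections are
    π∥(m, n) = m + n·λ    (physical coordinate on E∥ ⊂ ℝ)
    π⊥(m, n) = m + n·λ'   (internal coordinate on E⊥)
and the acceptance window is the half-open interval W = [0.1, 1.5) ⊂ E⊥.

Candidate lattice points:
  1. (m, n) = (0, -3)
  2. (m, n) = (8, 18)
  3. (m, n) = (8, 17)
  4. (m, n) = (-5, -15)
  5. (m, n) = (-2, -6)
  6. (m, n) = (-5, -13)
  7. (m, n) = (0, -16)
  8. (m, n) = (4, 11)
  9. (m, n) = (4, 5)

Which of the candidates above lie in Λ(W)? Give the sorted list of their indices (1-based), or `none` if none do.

1, 2, 3, 4, 5, 6

λ' = (2−√8)/2 ≈ -0.414214.
#1 (0,-3): internal coord 0 + (-3)·λ' = +1.242641; +1.242641 ∈ [0.1, 1.5) → IN Λ
#2 (8,18): internal coord 8 + (18)·λ' = +0.544156; +0.544156 ∈ [0.1, 1.5) → IN Λ
#3 (8,17): internal coord 8 + (17)·λ' = +0.958369; +0.958369 ∈ [0.1, 1.5) → IN Λ
#4 (-5,-15): internal coord -5 + (-15)·λ' = +1.213203; +1.213203 ∈ [0.1, 1.5) → IN Λ
#5 (-2,-6): internal coord -2 + (-6)·λ' = +0.485281; +0.485281 ∈ [0.1, 1.5) → IN Λ
#6 (-5,-13): internal coord -5 + (-13)·λ' = +0.384776; +0.384776 ∈ [0.1, 1.5) → IN Λ
#7 (0,-16): internal coord 0 + (-16)·λ' = +6.627417; +6.627417 ∉ [0.1, 1.5) → out
#8 (4,11): internal coord 4 + (11)·λ' = -0.556349; -0.556349 ∉ [0.1, 1.5) → out
#9 (4,5): internal coord 4 + (5)·λ' = +1.928932; +1.928932 ∉ [0.1, 1.5) → out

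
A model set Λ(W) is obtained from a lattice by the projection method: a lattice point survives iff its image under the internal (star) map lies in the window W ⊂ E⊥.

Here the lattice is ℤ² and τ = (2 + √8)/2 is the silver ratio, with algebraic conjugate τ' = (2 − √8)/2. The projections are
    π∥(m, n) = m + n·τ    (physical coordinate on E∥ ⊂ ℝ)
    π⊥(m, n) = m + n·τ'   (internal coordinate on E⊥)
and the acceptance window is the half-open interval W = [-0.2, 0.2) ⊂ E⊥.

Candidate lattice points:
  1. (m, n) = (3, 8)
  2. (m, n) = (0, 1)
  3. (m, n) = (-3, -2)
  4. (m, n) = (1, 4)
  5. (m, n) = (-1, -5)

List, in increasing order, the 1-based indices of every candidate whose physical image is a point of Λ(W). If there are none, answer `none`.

none

Numerically τ ≈ 2.41421 and τ' = −1/τ ≈ -0.41421.
#1 (3,8): internal coord 3 + (8)·τ' = -0.31371; -0.31371 ∉ [-0.2, 0.2) → out
#2 (0,1): internal coord 0 + (1)·τ' = -0.41421; -0.41421 ∉ [-0.2, 0.2) → out
#3 (-3,-2): internal coord -3 + (-2)·τ' = -2.17157; -2.17157 ∉ [-0.2, 0.2) → out
#4 (1,4): internal coord 1 + (4)·τ' = -0.65685; -0.65685 ∉ [-0.2, 0.2) → out
#5 (-1,-5): internal coord -1 + (-5)·τ' = +1.07107; +1.07107 ∉ [-0.2, 0.2) → out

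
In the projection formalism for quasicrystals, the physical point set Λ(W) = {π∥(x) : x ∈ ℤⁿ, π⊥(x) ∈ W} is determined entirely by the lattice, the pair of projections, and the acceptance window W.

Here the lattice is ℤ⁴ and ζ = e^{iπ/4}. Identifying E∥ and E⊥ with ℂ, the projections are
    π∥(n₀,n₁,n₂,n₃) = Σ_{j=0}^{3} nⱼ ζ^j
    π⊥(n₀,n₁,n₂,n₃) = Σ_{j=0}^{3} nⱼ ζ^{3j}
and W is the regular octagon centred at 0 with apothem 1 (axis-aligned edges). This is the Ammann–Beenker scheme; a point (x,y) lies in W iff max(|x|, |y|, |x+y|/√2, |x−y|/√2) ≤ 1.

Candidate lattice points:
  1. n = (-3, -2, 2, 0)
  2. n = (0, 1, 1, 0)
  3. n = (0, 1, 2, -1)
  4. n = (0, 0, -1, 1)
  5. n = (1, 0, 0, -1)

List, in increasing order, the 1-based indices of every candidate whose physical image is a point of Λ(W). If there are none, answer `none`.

2, 5

Internal map: ζ^{3j} for j=0..3 gives (1,0), (−√2/2,√2/2), (0,−1), (√2/2,√2/2).
candidate 1: n = (-3, -2, 2, 0) → π⊥ ≈ (-1.5858, -3.4142); max(|x|,|y|,|x±y|/√2) = 3.5355 > 1 ⇒ ∉ W
candidate 2: n = (0, 1, 1, 0) → π⊥ ≈ (-0.7071, -0.2929); max(|x|,|y|,|x±y|/√2) = 0.7071 ≤ 1 ⇒ ∈ W
candidate 3: n = (0, 1, 2, -1) → π⊥ ≈ (-1.4142, -2.0000); max(|x|,|y|,|x±y|/√2) = 2.4142 > 1 ⇒ ∉ W
candidate 4: n = (0, 0, -1, 1) → π⊥ ≈ (+0.7071, +1.7071); max(|x|,|y|,|x±y|/√2) = 1.7071 > 1 ⇒ ∉ W
candidate 5: n = (1, 0, 0, -1) → π⊥ ≈ (+0.2929, -0.7071); max(|x|,|y|,|x±y|/√2) = 0.7071 ≤ 1 ⇒ ∈ W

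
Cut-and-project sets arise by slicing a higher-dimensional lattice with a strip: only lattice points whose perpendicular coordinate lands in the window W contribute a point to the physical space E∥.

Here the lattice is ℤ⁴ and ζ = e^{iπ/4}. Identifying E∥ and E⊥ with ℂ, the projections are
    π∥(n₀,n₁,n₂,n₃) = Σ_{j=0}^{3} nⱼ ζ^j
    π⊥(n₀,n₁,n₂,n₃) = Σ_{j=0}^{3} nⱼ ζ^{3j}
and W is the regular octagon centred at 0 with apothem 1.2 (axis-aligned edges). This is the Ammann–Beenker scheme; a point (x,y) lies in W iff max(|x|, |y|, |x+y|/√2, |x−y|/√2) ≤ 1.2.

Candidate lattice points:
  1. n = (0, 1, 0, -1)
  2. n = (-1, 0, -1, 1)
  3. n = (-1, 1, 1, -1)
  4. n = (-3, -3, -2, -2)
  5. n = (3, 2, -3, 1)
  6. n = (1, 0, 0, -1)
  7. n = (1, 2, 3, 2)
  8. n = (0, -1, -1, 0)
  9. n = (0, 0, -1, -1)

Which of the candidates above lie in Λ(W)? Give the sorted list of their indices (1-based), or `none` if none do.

Internal map: ζ^{3j} for j=0..3 gives (1,0), (−√2/2,√2/2), (0,−1), (√2/2,√2/2).
candidate 1: n = (0, 1, 0, -1) → π⊥ ≈ (-1.41421, +0.00000); max(|x|,|y|,|x±y|/√2) = 1.41421 > 1.2 ⇒ ∉ W
candidate 2: n = (-1, 0, -1, 1) → π⊥ ≈ (-0.29289, +1.70711); max(|x|,|y|,|x±y|/√2) = 1.70711 > 1.2 ⇒ ∉ W
candidate 3: n = (-1, 1, 1, -1) → π⊥ ≈ (-2.41421, -1.00000); max(|x|,|y|,|x±y|/√2) = 2.41421 > 1.2 ⇒ ∉ W
candidate 4: n = (-3, -3, -2, -2) → π⊥ ≈ (-2.29289, -1.53553); max(|x|,|y|,|x±y|/√2) = 2.70711 > 1.2 ⇒ ∉ W
candidate 5: n = (3, 2, -3, 1) → π⊥ ≈ (+2.29289, +5.12132); max(|x|,|y|,|x±y|/√2) = 5.24264 > 1.2 ⇒ ∉ W
candidate 6: n = (1, 0, 0, -1) → π⊥ ≈ (+0.29289, -0.70711); max(|x|,|y|,|x±y|/√2) = 0.70711 ≤ 1.2 ⇒ ∈ W
candidate 7: n = (1, 2, 3, 2) → π⊥ ≈ (+1.00000, -0.17157); max(|x|,|y|,|x±y|/√2) = 1.00000 ≤ 1.2 ⇒ ∈ W
candidate 8: n = (0, -1, -1, 0) → π⊥ ≈ (+0.70711, +0.29289); max(|x|,|y|,|x±y|/√2) = 0.70711 ≤ 1.2 ⇒ ∈ W
candidate 9: n = (0, 0, -1, -1) → π⊥ ≈ (-0.70711, +0.29289); max(|x|,|y|,|x±y|/√2) = 0.70711 ≤ 1.2 ⇒ ∈ W

6, 7, 8, 9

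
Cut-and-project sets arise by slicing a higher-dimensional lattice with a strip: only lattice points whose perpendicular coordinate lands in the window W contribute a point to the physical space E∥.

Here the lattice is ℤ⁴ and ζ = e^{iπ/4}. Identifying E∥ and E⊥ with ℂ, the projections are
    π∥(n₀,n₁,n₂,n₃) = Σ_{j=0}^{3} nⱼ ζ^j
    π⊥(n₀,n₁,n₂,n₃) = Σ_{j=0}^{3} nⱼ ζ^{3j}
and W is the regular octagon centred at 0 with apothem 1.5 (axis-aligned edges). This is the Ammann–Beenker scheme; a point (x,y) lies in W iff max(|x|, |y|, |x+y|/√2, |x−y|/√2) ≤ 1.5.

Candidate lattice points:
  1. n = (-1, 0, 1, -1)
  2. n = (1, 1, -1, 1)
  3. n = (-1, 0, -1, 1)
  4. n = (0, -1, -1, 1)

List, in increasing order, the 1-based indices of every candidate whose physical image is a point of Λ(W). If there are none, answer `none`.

π⊥(n) = n₀ + n₁ζ³ + n₂ζ⁶ + n₃ζ⁹ where ζ = e^{iπ/4}.
#1 (-1, 0, 1, -1): internal (-1.7071, -1.7071); octagon support 2.4142 vs apothem 1.5 → ∉ W
#2 (1, 1, -1, 1): internal (1.0000, 2.4142); octagon support 2.4142 vs apothem 1.5 → ∉ W
#3 (-1, 0, -1, 1): internal (-0.2929, 1.7071); octagon support 1.7071 vs apothem 1.5 → ∉ W
#4 (0, -1, -1, 1): internal (1.4142, 1.0000); octagon support 1.7071 vs apothem 1.5 → ∉ W

none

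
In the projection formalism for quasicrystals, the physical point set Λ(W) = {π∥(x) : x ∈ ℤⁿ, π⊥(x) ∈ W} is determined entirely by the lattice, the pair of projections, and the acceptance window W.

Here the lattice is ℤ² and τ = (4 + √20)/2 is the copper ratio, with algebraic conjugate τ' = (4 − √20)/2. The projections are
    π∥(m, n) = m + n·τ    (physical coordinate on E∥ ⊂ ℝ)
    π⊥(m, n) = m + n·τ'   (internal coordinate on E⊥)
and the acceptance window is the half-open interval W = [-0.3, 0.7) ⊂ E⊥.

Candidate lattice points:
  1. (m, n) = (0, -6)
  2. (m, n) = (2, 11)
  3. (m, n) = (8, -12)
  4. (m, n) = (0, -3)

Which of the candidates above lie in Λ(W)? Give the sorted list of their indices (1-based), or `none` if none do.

none

Compute τ' = (4−√20)/2 = -0.2361, so π⊥(m,n) = m -0.2361·n.
[1] lift (0,-6): star map gives 1.4164; window check -0.3 ≤ 1.4164 < 0.7 is false → out
[2] lift (2,11): star map gives -0.5967; window check -0.3 ≤ -0.5967 < 0.7 is false → out
[3] lift (8,-12): star map gives 10.8328; window check -0.3 ≤ 10.8328 < 0.7 is false → out
[4] lift (0,-3): star map gives 0.7082; window check -0.3 ≤ 0.7082 < 0.7 is false → out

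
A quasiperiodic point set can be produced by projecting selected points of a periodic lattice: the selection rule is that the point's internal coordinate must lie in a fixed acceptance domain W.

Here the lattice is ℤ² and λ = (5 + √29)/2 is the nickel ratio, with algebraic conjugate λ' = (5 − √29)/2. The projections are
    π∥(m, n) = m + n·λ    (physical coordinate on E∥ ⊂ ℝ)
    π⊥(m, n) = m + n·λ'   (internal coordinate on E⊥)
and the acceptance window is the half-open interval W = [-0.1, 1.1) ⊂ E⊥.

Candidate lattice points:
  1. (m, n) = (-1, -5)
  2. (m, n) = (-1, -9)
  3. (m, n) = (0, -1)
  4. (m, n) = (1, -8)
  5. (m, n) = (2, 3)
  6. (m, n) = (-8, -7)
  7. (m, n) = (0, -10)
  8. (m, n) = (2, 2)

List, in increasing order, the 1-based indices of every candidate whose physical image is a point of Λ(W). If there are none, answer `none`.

Numerically λ ≈ 5.192582 and λ' = −1/λ ≈ -0.192582.
candidate 1: (m,n)=(-1,-5) → π∥ = -1-5·λ ≈ -26.962912, π⊥ = -1-5·λ' ≈ -0.037088 ∈ [-0.1, 1.1) ⇒ IN Λ
candidate 2: (m,n)=(-1,-9) → π∥ = -1-9·λ ≈ -47.733242, π⊥ = -1-9·λ' ≈ 0.733242 ∈ [-0.1, 1.1) ⇒ IN Λ
candidate 3: (m,n)=(0,-1) → π∥ = 0-1·λ ≈ -5.192582, π⊥ = 0-1·λ' ≈ 0.192582 ∈ [-0.1, 1.1) ⇒ IN Λ
candidate 4: (m,n)=(1,-8) → π∥ = 1-8·λ ≈ -40.540659, π⊥ = 1-8·λ' ≈ 2.540659 ∉ [-0.1, 1.1) ⇒ out
candidate 5: (m,n)=(2,3) → π∥ = 2+3·λ ≈ 17.577747, π⊥ = 2+3·λ' ≈ 1.422253 ∉ [-0.1, 1.1) ⇒ out
candidate 6: (m,n)=(-8,-7) → π∥ = -8-7·λ ≈ -44.348077, π⊥ = -8-7·λ' ≈ -6.651923 ∉ [-0.1, 1.1) ⇒ out
candidate 7: (m,n)=(0,-10) → π∥ = 0-10·λ ≈ -51.925824, π⊥ = 0-10·λ' ≈ 1.925824 ∉ [-0.1, 1.1) ⇒ out
candidate 8: (m,n)=(2,2) → π∥ = 2+2·λ ≈ 12.385165, π⊥ = 2+2·λ' ≈ 1.614835 ∉ [-0.1, 1.1) ⇒ out

1, 2, 3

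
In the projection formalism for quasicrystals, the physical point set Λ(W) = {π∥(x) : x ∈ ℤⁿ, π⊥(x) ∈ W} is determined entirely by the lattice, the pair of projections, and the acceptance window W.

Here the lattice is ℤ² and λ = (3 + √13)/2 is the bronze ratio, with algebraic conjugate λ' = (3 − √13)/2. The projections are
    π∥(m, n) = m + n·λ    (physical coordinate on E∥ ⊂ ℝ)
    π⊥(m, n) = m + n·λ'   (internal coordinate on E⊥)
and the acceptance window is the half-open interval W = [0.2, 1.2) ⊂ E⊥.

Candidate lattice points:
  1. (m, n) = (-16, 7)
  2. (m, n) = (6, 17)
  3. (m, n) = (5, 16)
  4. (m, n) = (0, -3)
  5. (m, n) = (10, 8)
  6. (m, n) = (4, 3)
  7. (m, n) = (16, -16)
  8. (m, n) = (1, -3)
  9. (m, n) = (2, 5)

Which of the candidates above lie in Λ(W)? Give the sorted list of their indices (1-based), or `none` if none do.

λ' = (3−√13)/2 ≈ -0.3028.
candidate 1: (m,n)=(-16,7) → π∥ = -16+7·λ ≈ 7.1194, π⊥ = -16+7·λ' ≈ -18.1194 ∉ [0.2, 1.2) ⇒ out
candidate 2: (m,n)=(6,17) → π∥ = 6+17·λ ≈ 62.1472, π⊥ = 6+17·λ' ≈ 0.8528 ∈ [0.2, 1.2) ⇒ IN Λ
candidate 3: (m,n)=(5,16) → π∥ = 5+16·λ ≈ 57.8444, π⊥ = 5+16·λ' ≈ 0.1556 ∉ [0.2, 1.2) ⇒ out
candidate 4: (m,n)=(0,-3) → π∥ = 0-3·λ ≈ -9.9083, π⊥ = 0-3·λ' ≈ 0.9083 ∈ [0.2, 1.2) ⇒ IN Λ
candidate 5: (m,n)=(10,8) → π∥ = 10+8·λ ≈ 36.4222, π⊥ = 10+8·λ' ≈ 7.5778 ∉ [0.2, 1.2) ⇒ out
candidate 6: (m,n)=(4,3) → π∥ = 4+3·λ ≈ 13.9083, π⊥ = 4+3·λ' ≈ 3.0917 ∉ [0.2, 1.2) ⇒ out
candidate 7: (m,n)=(16,-16) → π∥ = 16-16·λ ≈ -36.8444, π⊥ = 16-16·λ' ≈ 20.8444 ∉ [0.2, 1.2) ⇒ out
candidate 8: (m,n)=(1,-3) → π∥ = 1-3·λ ≈ -8.9083, π⊥ = 1-3·λ' ≈ 1.9083 ∉ [0.2, 1.2) ⇒ out
candidate 9: (m,n)=(2,5) → π∥ = 2+5·λ ≈ 18.5139, π⊥ = 2+5·λ' ≈ 0.4861 ∈ [0.2, 1.2) ⇒ IN Λ

2, 4, 9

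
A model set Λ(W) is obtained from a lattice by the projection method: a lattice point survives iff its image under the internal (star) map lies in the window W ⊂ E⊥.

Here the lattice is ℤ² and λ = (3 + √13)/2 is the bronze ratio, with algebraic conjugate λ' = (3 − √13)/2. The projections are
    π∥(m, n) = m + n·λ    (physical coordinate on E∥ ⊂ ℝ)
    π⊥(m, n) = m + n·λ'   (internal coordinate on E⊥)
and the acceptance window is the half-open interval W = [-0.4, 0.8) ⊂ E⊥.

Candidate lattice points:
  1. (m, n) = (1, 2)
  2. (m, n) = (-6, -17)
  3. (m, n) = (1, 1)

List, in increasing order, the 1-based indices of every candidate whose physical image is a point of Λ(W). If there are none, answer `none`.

Numerically λ ≈ 3.302776 and λ' = −1/λ ≈ -0.302776.
[1] lift (1,2): star map gives 0.394449; window check -0.4 ≤ 0.394449 < 0.8 is true → IN Λ
[2] lift (-6,-17): star map gives -0.852814; window check -0.4 ≤ -0.852814 < 0.8 is false → out
[3] lift (1,1): star map gives 0.697224; window check -0.4 ≤ 0.697224 < 0.8 is true → IN Λ

1, 3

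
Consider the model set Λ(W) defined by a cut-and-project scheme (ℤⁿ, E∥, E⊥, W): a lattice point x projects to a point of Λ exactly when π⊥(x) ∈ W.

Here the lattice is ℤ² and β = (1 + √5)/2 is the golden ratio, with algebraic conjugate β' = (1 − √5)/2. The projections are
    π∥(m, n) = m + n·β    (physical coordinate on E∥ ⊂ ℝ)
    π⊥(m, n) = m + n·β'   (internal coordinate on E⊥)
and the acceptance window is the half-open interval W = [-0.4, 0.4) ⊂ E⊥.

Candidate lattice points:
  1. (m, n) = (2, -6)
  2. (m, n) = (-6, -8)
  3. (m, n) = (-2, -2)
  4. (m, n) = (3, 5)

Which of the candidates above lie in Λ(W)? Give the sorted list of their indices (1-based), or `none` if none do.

4

β' = (1−√5)/2 ≈ -0.618034.
candidate 1: (m,n)=(2,-6) → π∥ = 2-6·β ≈ -7.708204, π⊥ = 2-6·β' ≈ 5.708204 ∉ [-0.4, 0.4) ⇒ out
candidate 2: (m,n)=(-6,-8) → π∥ = -6-8·β ≈ -18.944272, π⊥ = -6-8·β' ≈ -1.055728 ∉ [-0.4, 0.4) ⇒ out
candidate 3: (m,n)=(-2,-2) → π∥ = -2-2·β ≈ -5.236068, π⊥ = -2-2·β' ≈ -0.763932 ∉ [-0.4, 0.4) ⇒ out
candidate 4: (m,n)=(3,5) → π∥ = 3+5·β ≈ 11.090170, π⊥ = 3+5·β' ≈ -0.090170 ∈ [-0.4, 0.4) ⇒ IN Λ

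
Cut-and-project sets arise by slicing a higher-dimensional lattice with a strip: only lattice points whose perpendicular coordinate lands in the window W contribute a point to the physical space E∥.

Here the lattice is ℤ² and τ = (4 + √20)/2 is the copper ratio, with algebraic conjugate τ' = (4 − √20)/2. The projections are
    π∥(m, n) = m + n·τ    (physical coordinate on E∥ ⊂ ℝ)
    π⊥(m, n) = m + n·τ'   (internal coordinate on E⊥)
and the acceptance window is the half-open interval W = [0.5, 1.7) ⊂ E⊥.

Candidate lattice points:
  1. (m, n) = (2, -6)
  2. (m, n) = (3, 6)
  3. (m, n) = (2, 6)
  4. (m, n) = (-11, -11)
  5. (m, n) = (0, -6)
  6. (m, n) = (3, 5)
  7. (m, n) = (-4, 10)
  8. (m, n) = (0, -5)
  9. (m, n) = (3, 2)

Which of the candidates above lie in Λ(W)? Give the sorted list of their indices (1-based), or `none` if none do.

2, 3, 5, 8

τ' = (4−√20)/2 ≈ -0.23607.
[1] lift (2,-6): star map gives 3.41641; window check 0.5 ≤ 3.41641 < 1.7 is false → out
[2] lift (3,6): star map gives 1.58359; window check 0.5 ≤ 1.58359 < 1.7 is true → IN Λ
[3] lift (2,6): star map gives 0.58359; window check 0.5 ≤ 0.58359 < 1.7 is true → IN Λ
[4] lift (-11,-11): star map gives -8.40325; window check 0.5 ≤ -8.40325 < 1.7 is false → out
[5] lift (0,-6): star map gives 1.41641; window check 0.5 ≤ 1.41641 < 1.7 is true → IN Λ
[6] lift (3,5): star map gives 1.81966; window check 0.5 ≤ 1.81966 < 1.7 is false → out
[7] lift (-4,10): star map gives -6.36068; window check 0.5 ≤ -6.36068 < 1.7 is false → out
[8] lift (0,-5): star map gives 1.18034; window check 0.5 ≤ 1.18034 < 1.7 is true → IN Λ
[9] lift (3,2): star map gives 2.52786; window check 0.5 ≤ 2.52786 < 1.7 is false → out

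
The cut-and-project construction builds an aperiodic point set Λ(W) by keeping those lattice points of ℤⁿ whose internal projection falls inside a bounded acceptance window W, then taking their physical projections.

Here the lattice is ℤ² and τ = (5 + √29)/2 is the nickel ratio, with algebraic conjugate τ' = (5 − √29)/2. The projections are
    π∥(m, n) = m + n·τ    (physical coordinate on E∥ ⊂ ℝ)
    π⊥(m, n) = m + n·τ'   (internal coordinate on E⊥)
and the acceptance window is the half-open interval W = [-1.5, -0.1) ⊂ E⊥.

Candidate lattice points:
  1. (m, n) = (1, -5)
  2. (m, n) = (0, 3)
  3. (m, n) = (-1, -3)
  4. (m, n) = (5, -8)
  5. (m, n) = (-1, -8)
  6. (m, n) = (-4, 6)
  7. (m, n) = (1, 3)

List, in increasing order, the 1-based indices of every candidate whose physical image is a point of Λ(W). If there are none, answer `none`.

2, 3

Numerically τ ≈ 5.192582 and τ' = −1/τ ≈ -0.192582.
#1 (1,-5): internal coord 1 + (-5)·τ' = +1.962912; +1.962912 ∉ [-1.5, -0.1) → out
#2 (0,3): internal coord 0 + (3)·τ' = -0.577747; -0.577747 ∈ [-1.5, -0.1) → IN Λ
#3 (-1,-3): internal coord -1 + (-3)·τ' = -0.422253; -0.422253 ∈ [-1.5, -0.1) → IN Λ
#4 (5,-8): internal coord 5 + (-8)·τ' = +6.540659; +6.540659 ∉ [-1.5, -0.1) → out
#5 (-1,-8): internal coord -1 + (-8)·τ' = +0.540659; +0.540659 ∉ [-1.5, -0.1) → out
#6 (-4,6): internal coord -4 + (6)·τ' = -5.155494; -5.155494 ∉ [-1.5, -0.1) → out
#7 (1,3): internal coord 1 + (3)·τ' = +0.422253; +0.422253 ∉ [-1.5, -0.1) → out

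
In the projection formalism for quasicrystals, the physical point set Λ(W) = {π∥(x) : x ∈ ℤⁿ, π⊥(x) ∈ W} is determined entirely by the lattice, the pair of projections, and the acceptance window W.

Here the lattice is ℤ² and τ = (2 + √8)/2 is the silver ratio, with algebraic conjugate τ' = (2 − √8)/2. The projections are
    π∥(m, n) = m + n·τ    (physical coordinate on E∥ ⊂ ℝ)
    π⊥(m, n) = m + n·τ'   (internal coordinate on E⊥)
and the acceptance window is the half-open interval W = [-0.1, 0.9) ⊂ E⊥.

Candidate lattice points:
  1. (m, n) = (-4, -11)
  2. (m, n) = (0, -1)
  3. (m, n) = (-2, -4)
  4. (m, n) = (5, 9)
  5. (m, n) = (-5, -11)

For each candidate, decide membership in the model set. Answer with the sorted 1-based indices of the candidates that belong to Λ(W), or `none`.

1, 2

Numerically τ ≈ 2.41421 and τ' = −1/τ ≈ -0.41421.
candidate 1: (m,n)=(-4,-11) → π∥ = -4-11·τ ≈ -30.55635, π⊥ = -4-11·τ' ≈ 0.55635 ∈ [-0.1, 0.9) ⇒ IN Λ
candidate 2: (m,n)=(0,-1) → π∥ = 0-1·τ ≈ -2.41421, π⊥ = 0-1·τ' ≈ 0.41421 ∈ [-0.1, 0.9) ⇒ IN Λ
candidate 3: (m,n)=(-2,-4) → π∥ = -2-4·τ ≈ -11.65685, π⊥ = -2-4·τ' ≈ -0.34315 ∉ [-0.1, 0.9) ⇒ out
candidate 4: (m,n)=(5,9) → π∥ = 5+9·τ ≈ 26.72792, π⊥ = 5+9·τ' ≈ 1.27208 ∉ [-0.1, 0.9) ⇒ out
candidate 5: (m,n)=(-5,-11) → π∥ = -5-11·τ ≈ -31.55635, π⊥ = -5-11·τ' ≈ -0.44365 ∉ [-0.1, 0.9) ⇒ out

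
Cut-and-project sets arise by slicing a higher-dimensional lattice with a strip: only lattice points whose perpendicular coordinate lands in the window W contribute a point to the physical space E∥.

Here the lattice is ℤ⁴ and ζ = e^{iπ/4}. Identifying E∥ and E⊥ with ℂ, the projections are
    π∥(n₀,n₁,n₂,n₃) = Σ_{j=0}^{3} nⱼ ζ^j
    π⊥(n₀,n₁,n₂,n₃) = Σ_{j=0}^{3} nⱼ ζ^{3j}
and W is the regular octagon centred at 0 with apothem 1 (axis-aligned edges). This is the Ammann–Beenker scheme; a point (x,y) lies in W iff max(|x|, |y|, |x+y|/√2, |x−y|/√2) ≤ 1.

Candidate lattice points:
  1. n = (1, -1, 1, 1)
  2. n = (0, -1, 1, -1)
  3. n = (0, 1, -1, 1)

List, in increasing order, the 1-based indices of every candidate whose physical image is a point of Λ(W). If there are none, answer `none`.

none

With ζ = e^{iπ/4} the internal vectors are ζ^0,ζ^3,ζ^6,ζ^9.
candidate 1: n = (1, -1, 1, 1) → π⊥ ≈ (+2.414214, -1.000000); max(|x|,|y|,|x±y|/√2) = 2.414214 > 1 ⇒ ∉ W
candidate 2: n = (0, -1, 1, -1) → π⊥ ≈ (+0.000000, -2.414214); max(|x|,|y|,|x±y|/√2) = 2.414214 > 1 ⇒ ∉ W
candidate 3: n = (0, 1, -1, 1) → π⊥ ≈ (+0.000000, +2.414214); max(|x|,|y|,|x±y|/√2) = 2.414214 > 1 ⇒ ∉ W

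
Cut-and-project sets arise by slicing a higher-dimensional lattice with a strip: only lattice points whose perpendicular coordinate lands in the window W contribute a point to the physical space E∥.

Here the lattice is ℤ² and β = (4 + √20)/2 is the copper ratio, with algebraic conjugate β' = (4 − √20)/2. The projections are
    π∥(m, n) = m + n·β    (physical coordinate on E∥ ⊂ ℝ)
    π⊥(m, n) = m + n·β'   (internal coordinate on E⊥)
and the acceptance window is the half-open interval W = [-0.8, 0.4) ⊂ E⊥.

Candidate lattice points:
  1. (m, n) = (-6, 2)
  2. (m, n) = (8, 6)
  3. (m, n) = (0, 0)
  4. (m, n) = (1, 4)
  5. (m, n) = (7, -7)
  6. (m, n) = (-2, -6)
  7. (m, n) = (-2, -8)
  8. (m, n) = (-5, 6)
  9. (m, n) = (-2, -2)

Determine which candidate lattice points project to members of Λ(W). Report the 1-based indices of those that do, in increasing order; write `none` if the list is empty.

3, 4, 6, 7

Numerically β ≈ 4.236068 and β' = −1/β ≈ -0.236068.
#1 (-6,2): internal coord -6 + (2)·β' = -6.472136; -6.472136 ∉ [-0.8, 0.4) → out
#2 (8,6): internal coord 8 + (6)·β' = +6.583592; +6.583592 ∉ [-0.8, 0.4) → out
#3 (0,0): internal coord 0 + (0)·β' = +0.000000; +0.000000 ∈ [-0.8, 0.4) → IN Λ
#4 (1,4): internal coord 1 + (4)·β' = +0.055728; +0.055728 ∈ [-0.8, 0.4) → IN Λ
#5 (7,-7): internal coord 7 + (-7)·β' = +8.652476; +8.652476 ∉ [-0.8, 0.4) → out
#6 (-2,-6): internal coord -2 + (-6)·β' = -0.583592; -0.583592 ∈ [-0.8, 0.4) → IN Λ
#7 (-2,-8): internal coord -2 + (-8)·β' = -0.111456; -0.111456 ∈ [-0.8, 0.4) → IN Λ
#8 (-5,6): internal coord -5 + (6)·β' = -6.416408; -6.416408 ∉ [-0.8, 0.4) → out
#9 (-2,-2): internal coord -2 + (-2)·β' = -1.527864; -1.527864 ∉ [-0.8, 0.4) → out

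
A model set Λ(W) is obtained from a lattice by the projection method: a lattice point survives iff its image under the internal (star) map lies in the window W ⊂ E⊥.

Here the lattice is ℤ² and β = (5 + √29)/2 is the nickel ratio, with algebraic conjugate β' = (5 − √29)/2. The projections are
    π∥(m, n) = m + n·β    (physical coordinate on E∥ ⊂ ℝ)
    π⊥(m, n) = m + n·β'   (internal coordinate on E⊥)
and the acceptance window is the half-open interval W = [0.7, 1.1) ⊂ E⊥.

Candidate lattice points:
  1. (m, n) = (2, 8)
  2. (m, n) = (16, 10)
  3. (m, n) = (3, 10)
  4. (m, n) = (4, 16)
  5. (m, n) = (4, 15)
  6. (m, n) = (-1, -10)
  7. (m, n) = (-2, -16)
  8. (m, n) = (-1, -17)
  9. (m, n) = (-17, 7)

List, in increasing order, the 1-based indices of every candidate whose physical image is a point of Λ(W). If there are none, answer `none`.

3, 4, 6, 7

β' = (5−√29)/2 ≈ -0.19258.
candidate 1: (m,n)=(2,8) → π∥ = 2+8·β ≈ 43.54066, π⊥ = 2+8·β' ≈ 0.45934 ∉ [0.7, 1.1) ⇒ out
candidate 2: (m,n)=(16,10) → π∥ = 16+10·β ≈ 67.92582, π⊥ = 16+10·β' ≈ 14.07418 ∉ [0.7, 1.1) ⇒ out
candidate 3: (m,n)=(3,10) → π∥ = 3+10·β ≈ 54.92582, π⊥ = 3+10·β' ≈ 1.07418 ∈ [0.7, 1.1) ⇒ IN Λ
candidate 4: (m,n)=(4,16) → π∥ = 4+16·β ≈ 87.08132, π⊥ = 4+16·β' ≈ 0.91868 ∈ [0.7, 1.1) ⇒ IN Λ
candidate 5: (m,n)=(4,15) → π∥ = 4+15·β ≈ 81.88874, π⊥ = 4+15·β' ≈ 1.11126 ∉ [0.7, 1.1) ⇒ out
candidate 6: (m,n)=(-1,-10) → π∥ = -1-10·β ≈ -52.92582, π⊥ = -1-10·β' ≈ 0.92582 ∈ [0.7, 1.1) ⇒ IN Λ
candidate 7: (m,n)=(-2,-16) → π∥ = -2-16·β ≈ -85.08132, π⊥ = -2-16·β' ≈ 1.08132 ∈ [0.7, 1.1) ⇒ IN Λ
candidate 8: (m,n)=(-1,-17) → π∥ = -1-17·β ≈ -89.27390, π⊥ = -1-17·β' ≈ 2.27390 ∉ [0.7, 1.1) ⇒ out
candidate 9: (m,n)=(-17,7) → π∥ = -17+7·β ≈ 19.34808, π⊥ = -17+7·β' ≈ -18.34808 ∉ [0.7, 1.1) ⇒ out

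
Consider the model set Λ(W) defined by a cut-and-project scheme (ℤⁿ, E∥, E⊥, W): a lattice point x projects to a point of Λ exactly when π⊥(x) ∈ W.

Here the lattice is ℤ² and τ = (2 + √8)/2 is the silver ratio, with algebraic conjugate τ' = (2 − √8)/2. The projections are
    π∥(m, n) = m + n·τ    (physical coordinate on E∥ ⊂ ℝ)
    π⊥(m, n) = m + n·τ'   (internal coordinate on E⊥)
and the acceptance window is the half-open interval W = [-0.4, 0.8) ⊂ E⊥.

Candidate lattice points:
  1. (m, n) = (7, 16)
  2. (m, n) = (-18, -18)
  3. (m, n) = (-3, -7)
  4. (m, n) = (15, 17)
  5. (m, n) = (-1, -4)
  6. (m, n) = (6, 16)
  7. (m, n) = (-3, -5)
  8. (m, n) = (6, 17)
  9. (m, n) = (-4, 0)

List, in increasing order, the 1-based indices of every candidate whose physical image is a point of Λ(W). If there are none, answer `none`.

1, 3, 5

Numerically τ ≈ 2.4142 and τ' = −1/τ ≈ -0.4142.
#1 (7,16): internal coord 7 + (16)·τ' = +0.3726; +0.3726 ∈ [-0.4, 0.8) → IN Λ
#2 (-18,-18): internal coord -18 + (-18)·τ' = -10.5442; -10.5442 ∉ [-0.4, 0.8) → out
#3 (-3,-7): internal coord -3 + (-7)·τ' = -0.1005; -0.1005 ∈ [-0.4, 0.8) → IN Λ
#4 (15,17): internal coord 15 + (17)·τ' = +7.9584; +7.9584 ∉ [-0.4, 0.8) → out
#5 (-1,-4): internal coord -1 + (-4)·τ' = +0.6569; +0.6569 ∈ [-0.4, 0.8) → IN Λ
#6 (6,16): internal coord 6 + (16)·τ' = -0.6274; -0.6274 ∉ [-0.4, 0.8) → out
#7 (-3,-5): internal coord -3 + (-5)·τ' = -0.9289; -0.9289 ∉ [-0.4, 0.8) → out
#8 (6,17): internal coord 6 + (17)·τ' = -1.0416; -1.0416 ∉ [-0.4, 0.8) → out
#9 (-4,0): internal coord -4 + (0)·τ' = -4.0000; -4.0000 ∉ [-0.4, 0.8) → out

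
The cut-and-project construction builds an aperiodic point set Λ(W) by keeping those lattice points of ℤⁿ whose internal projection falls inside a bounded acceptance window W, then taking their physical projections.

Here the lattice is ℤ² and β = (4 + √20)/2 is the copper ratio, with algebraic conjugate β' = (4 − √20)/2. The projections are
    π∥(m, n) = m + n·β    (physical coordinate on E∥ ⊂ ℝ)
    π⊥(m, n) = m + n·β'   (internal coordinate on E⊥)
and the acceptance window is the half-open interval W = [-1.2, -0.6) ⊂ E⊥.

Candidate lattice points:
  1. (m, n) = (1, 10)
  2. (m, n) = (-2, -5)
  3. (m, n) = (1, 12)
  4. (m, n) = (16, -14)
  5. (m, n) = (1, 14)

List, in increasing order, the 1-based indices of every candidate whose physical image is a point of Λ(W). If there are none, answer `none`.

Numerically β ≈ 4.23607 and β' = −1/β ≈ -0.23607.
candidate 1: (m,n)=(1,10) → π∥ = 1+10·β ≈ 43.36068, π⊥ = 1+10·β' ≈ -1.36068 ∉ [-1.2, -0.6) ⇒ out
candidate 2: (m,n)=(-2,-5) → π∥ = -2-5·β ≈ -23.18034, π⊥ = -2-5·β' ≈ -0.81966 ∈ [-1.2, -0.6) ⇒ IN Λ
candidate 3: (m,n)=(1,12) → π∥ = 1+12·β ≈ 51.83282, π⊥ = 1+12·β' ≈ -1.83282 ∉ [-1.2, -0.6) ⇒ out
candidate 4: (m,n)=(16,-14) → π∥ = 16-14·β ≈ -43.30495, π⊥ = 16-14·β' ≈ 19.30495 ∉ [-1.2, -0.6) ⇒ out
candidate 5: (m,n)=(1,14) → π∥ = 1+14·β ≈ 60.30495, π⊥ = 1+14·β' ≈ -2.30495 ∉ [-1.2, -0.6) ⇒ out

2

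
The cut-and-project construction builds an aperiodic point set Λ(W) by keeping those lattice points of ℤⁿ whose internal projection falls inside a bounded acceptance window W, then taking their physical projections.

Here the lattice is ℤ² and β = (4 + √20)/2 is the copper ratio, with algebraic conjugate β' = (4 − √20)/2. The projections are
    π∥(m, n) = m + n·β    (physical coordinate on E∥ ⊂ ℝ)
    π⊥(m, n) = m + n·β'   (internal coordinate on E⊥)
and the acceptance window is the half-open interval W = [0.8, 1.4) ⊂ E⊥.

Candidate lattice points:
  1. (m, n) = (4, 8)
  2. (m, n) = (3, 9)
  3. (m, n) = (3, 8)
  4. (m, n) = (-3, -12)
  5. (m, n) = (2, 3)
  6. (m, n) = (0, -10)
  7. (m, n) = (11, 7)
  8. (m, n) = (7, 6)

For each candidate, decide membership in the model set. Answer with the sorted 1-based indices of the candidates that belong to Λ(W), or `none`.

Numerically β ≈ 4.2361 and β' = −1/β ≈ -0.2361.
[1] lift (4,8): star map gives 2.1115; window check 0.8 ≤ 2.1115 < 1.4 is false → out
[2] lift (3,9): star map gives 0.8754; window check 0.8 ≤ 0.8754 < 1.4 is true → IN Λ
[3] lift (3,8): star map gives 1.1115; window check 0.8 ≤ 1.1115 < 1.4 is true → IN Λ
[4] lift (-3,-12): star map gives -0.1672; window check 0.8 ≤ -0.1672 < 1.4 is false → out
[5] lift (2,3): star map gives 1.2918; window check 0.8 ≤ 1.2918 < 1.4 is true → IN Λ
[6] lift (0,-10): star map gives 2.3607; window check 0.8 ≤ 2.3607 < 1.4 is false → out
[7] lift (11,7): star map gives 9.3475; window check 0.8 ≤ 9.3475 < 1.4 is false → out
[8] lift (7,6): star map gives 5.5836; window check 0.8 ≤ 5.5836 < 1.4 is false → out

2, 3, 5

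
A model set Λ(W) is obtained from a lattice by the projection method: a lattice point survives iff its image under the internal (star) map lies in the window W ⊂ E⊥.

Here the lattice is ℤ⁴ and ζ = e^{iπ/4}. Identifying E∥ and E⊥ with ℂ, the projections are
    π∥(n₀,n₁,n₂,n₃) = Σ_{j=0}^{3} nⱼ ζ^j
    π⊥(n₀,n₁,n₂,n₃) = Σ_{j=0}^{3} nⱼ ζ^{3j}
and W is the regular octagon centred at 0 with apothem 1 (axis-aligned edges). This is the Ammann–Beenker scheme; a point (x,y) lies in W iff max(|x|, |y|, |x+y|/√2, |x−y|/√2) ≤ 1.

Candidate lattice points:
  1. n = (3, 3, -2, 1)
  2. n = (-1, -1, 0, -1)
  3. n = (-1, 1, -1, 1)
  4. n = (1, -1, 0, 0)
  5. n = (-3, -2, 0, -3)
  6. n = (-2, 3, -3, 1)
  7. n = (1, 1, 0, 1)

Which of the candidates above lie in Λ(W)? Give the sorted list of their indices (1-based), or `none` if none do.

none

π⊥(n) = n₀ + n₁ζ³ + n₂ζ⁶ + n₃ζ⁹ where ζ = e^{iπ/4}.
#1 (3, 3, -2, 1): internal (1.58579, 4.82843); octagon support 4.82843 vs apothem 1 → ∉ W
#2 (-1, -1, 0, -1): internal (-1.00000, -1.41421); octagon support 1.70711 vs apothem 1 → ∉ W
#3 (-1, 1, -1, 1): internal (-1.00000, 2.41421); octagon support 2.41421 vs apothem 1 → ∉ W
#4 (1, -1, 0, 0): internal (1.70711, -0.70711); octagon support 1.70711 vs apothem 1 → ∉ W
#5 (-3, -2, 0, -3): internal (-3.70711, -3.53553); octagon support 5.12132 vs apothem 1 → ∉ W
#6 (-2, 3, -3, 1): internal (-3.41421, 5.82843); octagon support 6.53553 vs apothem 1 → ∉ W
#7 (1, 1, 0, 1): internal (1.00000, 1.41421); octagon support 1.70711 vs apothem 1 → ∉ W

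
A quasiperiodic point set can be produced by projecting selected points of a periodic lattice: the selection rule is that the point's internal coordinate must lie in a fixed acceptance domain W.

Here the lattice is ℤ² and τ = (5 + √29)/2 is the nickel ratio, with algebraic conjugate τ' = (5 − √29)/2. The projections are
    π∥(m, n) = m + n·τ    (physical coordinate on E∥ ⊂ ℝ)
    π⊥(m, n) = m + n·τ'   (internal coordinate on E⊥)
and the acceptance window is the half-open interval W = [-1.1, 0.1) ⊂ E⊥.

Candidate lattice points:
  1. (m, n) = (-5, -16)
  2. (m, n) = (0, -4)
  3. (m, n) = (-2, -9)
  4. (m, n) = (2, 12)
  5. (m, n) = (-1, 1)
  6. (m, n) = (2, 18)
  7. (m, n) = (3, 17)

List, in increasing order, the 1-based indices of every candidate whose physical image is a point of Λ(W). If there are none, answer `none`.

Numerically τ ≈ 5.1926 and τ' = −1/τ ≈ -0.1926.
candidate 1: (m,n)=(-5,-16) → π∥ = -5-16·τ ≈ -88.0813, π⊥ = -5-16·τ' ≈ -1.9187 ∉ [-1.1, 0.1) ⇒ out
candidate 2: (m,n)=(0,-4) → π∥ = 0-4·τ ≈ -20.7703, π⊥ = 0-4·τ' ≈ 0.7703 ∉ [-1.1, 0.1) ⇒ out
candidate 3: (m,n)=(-2,-9) → π∥ = -2-9·τ ≈ -48.7332, π⊥ = -2-9·τ' ≈ -0.2668 ∈ [-1.1, 0.1) ⇒ IN Λ
candidate 4: (m,n)=(2,12) → π∥ = 2+12·τ ≈ 64.3110, π⊥ = 2+12·τ' ≈ -0.3110 ∈ [-1.1, 0.1) ⇒ IN Λ
candidate 5: (m,n)=(-1,1) → π∥ = -1+1·τ ≈ 4.1926, π⊥ = -1+1·τ' ≈ -1.1926 ∉ [-1.1, 0.1) ⇒ out
candidate 6: (m,n)=(2,18) → π∥ = 2+18·τ ≈ 95.4665, π⊥ = 2+18·τ' ≈ -1.4665 ∉ [-1.1, 0.1) ⇒ out
candidate 7: (m,n)=(3,17) → π∥ = 3+17·τ ≈ 91.2739, π⊥ = 3+17·τ' ≈ -0.2739 ∈ [-1.1, 0.1) ⇒ IN Λ

3, 4, 7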